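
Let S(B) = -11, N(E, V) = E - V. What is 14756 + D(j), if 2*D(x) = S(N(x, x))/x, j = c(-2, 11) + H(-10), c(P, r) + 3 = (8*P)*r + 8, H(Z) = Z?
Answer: 5341683/362 ≈ 14756.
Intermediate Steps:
c(P, r) = 5 + 8*P*r (c(P, r) = -3 + ((8*P)*r + 8) = -3 + (8*P*r + 8) = -3 + (8 + 8*P*r) = 5 + 8*P*r)
j = -181 (j = (5 + 8*(-2)*11) - 10 = (5 - 176) - 10 = -171 - 10 = -181)
D(x) = -11/(2*x) (D(x) = (-11/x)/2 = -11/(2*x))
14756 + D(j) = 14756 - 11/2/(-181) = 14756 - 11/2*(-1/181) = 14756 + 11/362 = 5341683/362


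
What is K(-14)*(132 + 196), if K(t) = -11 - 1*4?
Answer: -4920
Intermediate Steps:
K(t) = -15 (K(t) = -11 - 4 = -15)
K(-14)*(132 + 196) = -15*(132 + 196) = -15*328 = -4920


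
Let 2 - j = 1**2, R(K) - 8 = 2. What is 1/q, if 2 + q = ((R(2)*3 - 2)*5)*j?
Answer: 1/138 ≈ 0.0072464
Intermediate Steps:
R(K) = 10 (R(K) = 8 + 2 = 10)
j = 1 (j = 2 - 1*1**2 = 2 - 1*1 = 2 - 1 = 1)
q = 138 (q = -2 + ((10*3 - 2)*5)*1 = -2 + ((30 - 2)*5)*1 = -2 + (28*5)*1 = -2 + 140*1 = -2 + 140 = 138)
1/q = 1/138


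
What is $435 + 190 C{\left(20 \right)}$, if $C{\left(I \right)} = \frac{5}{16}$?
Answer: $\frac{3955}{8} \approx 494.38$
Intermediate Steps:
$C{\left(I \right)} = \frac{5}{16}$ ($C{\left(I \right)} = 5 \cdot \frac{1}{16} = \frac{5}{16}$)
$435 + 190 C{\left(20 \right)} = 435 + 190 \cdot \frac{5}{16} = 435 + \frac{475}{8} = \frac{3955}{8}$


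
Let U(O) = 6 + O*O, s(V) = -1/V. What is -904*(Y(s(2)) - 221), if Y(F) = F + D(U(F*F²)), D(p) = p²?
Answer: 85771407/512 ≈ 1.6752e+5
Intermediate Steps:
U(O) = 6 + O²
Y(F) = F + (6 + F⁶)² (Y(F) = F + (6 + (F*F²)²)² = F + (6 + (F³)²)² = F + (6 + F⁶)²)
-904*(Y(s(2)) - 221) = -904*((-1/2 + (6 + (-1/2)⁶)²) - 221) = -904*((-1*½ + (6 + (-1*½)⁶)²) - 221) = -904*((-½ + (6 + (-½)⁶)²) - 221) = -904*((-½ + (6 + 1/64)²) - 221) = -904*((-½ + (385/64)²) - 221) = -904*((-½ + 148225/4096) - 221) = -904*(146177/4096 - 221) = -904*(-759039/4096) = 85771407/512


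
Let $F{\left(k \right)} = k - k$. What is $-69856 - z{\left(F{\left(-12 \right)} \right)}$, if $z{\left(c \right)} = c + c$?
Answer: $-69856$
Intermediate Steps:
$F{\left(k \right)} = 0$
$z{\left(c \right)} = 2 c$
$-69856 - z{\left(F{\left(-12 \right)} \right)} = -69856 - 2 \cdot 0 = -69856 - 0 = -69856 + 0 = -69856$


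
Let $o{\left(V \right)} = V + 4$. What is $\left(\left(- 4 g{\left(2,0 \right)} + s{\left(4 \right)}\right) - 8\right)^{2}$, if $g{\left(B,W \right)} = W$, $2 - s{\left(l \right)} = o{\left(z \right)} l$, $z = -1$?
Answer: $324$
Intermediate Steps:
$o{\left(V \right)} = 4 + V$
$s{\left(l \right)} = 2 - 3 l$ ($s{\left(l \right)} = 2 - \left(4 - 1\right) l = 2 - 3 l$)
$\left(\left(- 4 g{\left(2,0 \right)} + s{\left(4 \right)}\right) - 8\right)^{2} = \left(\left(\left(-4\right) 0 + \left(2 - 12\right)\right) - 8\right)^{2} = \left(\left(0 + \left(2 - 12\right)\right) - 8\right)^{2} = \left(\left(0 - 10\right) - 8\right)^{2} = \left(-10 - 8\right)^{2} = \left(-18\right)^{2} = 324$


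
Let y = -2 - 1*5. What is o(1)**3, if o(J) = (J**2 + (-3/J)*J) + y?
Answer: -729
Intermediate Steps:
y = -7 (y = -2 - 5 = -7)
o(J) = -10 + J**2 (o(J) = (J**2 + (-3/J)*J) - 7 = (J**2 - 3) - 7 = (-3 + J**2) - 7 = -10 + J**2)
o(1)**3 = (-10 + 1**2)**3 = (-10 + 1)**3 = (-9)**3 = -729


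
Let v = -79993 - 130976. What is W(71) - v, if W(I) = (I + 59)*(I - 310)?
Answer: 179899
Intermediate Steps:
W(I) = (-310 + I)*(59 + I) (W(I) = (59 + I)*(-310 + I) = (-310 + I)*(59 + I))
v = -210969
W(71) - v = (-18290 + 71² - 251*71) - 1*(-210969) = (-18290 + 5041 - 17821) + 210969 = -31070 + 210969 = 179899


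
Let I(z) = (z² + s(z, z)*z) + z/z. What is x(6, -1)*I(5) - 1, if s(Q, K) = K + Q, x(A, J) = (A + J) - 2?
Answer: 227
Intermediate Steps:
x(A, J) = -2 + A + J
I(z) = 1 + 3*z² (I(z) = (z² + (z + z)*z) + z/z = (z² + (2*z)*z) + 1 = (z² + 2*z²) + 1 = 3*z² + 1 = 1 + 3*z²)
x(6, -1)*I(5) - 1 = (-2 + 6 - 1)*(1 + 3*5²) - 1 = 3*(1 + 3*25) - 1 = 3*(1 + 75) - 1 = 3*76 - 1 = 228 - 1 = 227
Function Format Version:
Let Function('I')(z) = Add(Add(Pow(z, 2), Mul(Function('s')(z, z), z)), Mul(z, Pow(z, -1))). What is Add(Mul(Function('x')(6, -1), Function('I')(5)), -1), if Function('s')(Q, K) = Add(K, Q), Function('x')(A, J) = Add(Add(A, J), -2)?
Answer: 227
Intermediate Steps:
Function('x')(A, J) = Add(-2, A, J)
Function('I')(z) = Add(1, Mul(3, Pow(z, 2))) (Function('I')(z) = Add(Add(Pow(z, 2), Mul(Add(z, z), z)), Mul(z, Pow(z, -1))) = Add(Add(Pow(z, 2), Mul(Mul(2, z), z)), 1) = Add(Add(Pow(z, 2), Mul(2, Pow(z, 2))), 1) = Add(Mul(3, Pow(z, 2)), 1) = Add(1, Mul(3, Pow(z, 2))))
Add(Mul(Function('x')(6, -1), Function('I')(5)), -1) = Add(Mul(Add(-2, 6, -1), Add(1, Mul(3, Pow(5, 2)))), -1) = Add(Mul(3, Add(1, Mul(3, 25))), -1) = Add(Mul(3, Add(1, 75)), -1) = Add(Mul(3, 76), -1) = Add(228, -1) = 227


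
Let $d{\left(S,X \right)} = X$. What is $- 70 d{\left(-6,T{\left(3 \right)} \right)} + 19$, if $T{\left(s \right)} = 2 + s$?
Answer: $-331$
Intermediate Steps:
$- 70 d{\left(-6,T{\left(3 \right)} \right)} + 19 = - 70 \left(2 + 3\right) + 19 = \left(-70\right) 5 + 19 = -350 + 19 = -331$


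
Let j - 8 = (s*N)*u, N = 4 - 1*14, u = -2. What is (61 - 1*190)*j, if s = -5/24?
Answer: -989/2 ≈ -494.50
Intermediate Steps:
s = -5/24 (s = -5*1/24 = -5/24 ≈ -0.20833)
N = -10 (N = 4 - 14 = -10)
j = 23/6 (j = 8 - 5/24*(-10)*(-2) = 8 + (25/12)*(-2) = 8 - 25/6 = 23/6 ≈ 3.8333)
(61 - 1*190)*j = (61 - 1*190)*(23/6) = (61 - 190)*(23/6) = -129*23/6 = -989/2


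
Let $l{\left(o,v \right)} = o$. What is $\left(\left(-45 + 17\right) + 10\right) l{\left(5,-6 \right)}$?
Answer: $-90$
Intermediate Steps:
$\left(\left(-45 + 17\right) + 10\right) l{\left(5,-6 \right)} = \left(\left(-45 + 17\right) + 10\right) 5 = \left(-28 + 10\right) 5 = \left(-18\right) 5 = -90$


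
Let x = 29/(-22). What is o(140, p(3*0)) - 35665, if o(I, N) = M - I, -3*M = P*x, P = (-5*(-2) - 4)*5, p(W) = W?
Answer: -393710/11 ≈ -35792.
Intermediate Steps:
P = 30 (P = (10 - 4)*5 = 6*5 = 30)
x = -29/22 (x = 29*(-1/22) = -29/22 ≈ -1.3182)
M = 145/11 (M = -10*(-29)/22 = -⅓*(-435/11) = 145/11 ≈ 13.182)
o(I, N) = 145/11 - I
o(140, p(3*0)) - 35665 = (145/11 - 1*140) - 35665 = (145/11 - 140) - 35665 = -1395/11 - 35665 = -393710/11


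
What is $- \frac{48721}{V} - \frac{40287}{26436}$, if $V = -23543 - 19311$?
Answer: $- \frac{73078457}{188814724} \approx -0.38704$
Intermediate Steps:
$V = -42854$ ($V = -23543 - 19311 = -42854$)
$- \frac{48721}{V} - \frac{40287}{26436} = - \frac{48721}{-42854} - \frac{40287}{26436} = \left(-48721\right) \left(- \frac{1}{42854}\right) - \frac{13429}{8812} = \frac{48721}{42854} - \frac{13429}{8812} = - \frac{73078457}{188814724}$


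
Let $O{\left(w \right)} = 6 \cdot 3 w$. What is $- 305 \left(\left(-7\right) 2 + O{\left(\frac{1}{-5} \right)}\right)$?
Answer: $5368$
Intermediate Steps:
$O{\left(w \right)} = 18 w$
$- 305 \left(\left(-7\right) 2 + O{\left(\frac{1}{-5} \right)}\right) = - 305 \left(\left(-7\right) 2 + \frac{18}{-5}\right) = - 305 \left(-14 + 18 \left(- \frac{1}{5}\right)\right) = - 305 \left(-14 - \frac{18}{5}\right) = \left(-305\right) \left(- \frac{88}{5}\right) = 5368$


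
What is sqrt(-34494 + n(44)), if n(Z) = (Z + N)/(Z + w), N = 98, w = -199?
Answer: 2*I*sqrt(207185090)/155 ≈ 185.73*I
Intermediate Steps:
n(Z) = (98 + Z)/(-199 + Z) (n(Z) = (Z + 98)/(Z - 199) = (98 + Z)/(-199 + Z))
sqrt(-34494 + n(44)) = sqrt(-34494 + (98 + 44)/(-199 + 44)) = sqrt(-34494 + 142/(-155)) = sqrt(-34494 - 1/155*142) = sqrt(-34494 - 142/155) = sqrt(-5346712/155) = 2*I*sqrt(207185090)/155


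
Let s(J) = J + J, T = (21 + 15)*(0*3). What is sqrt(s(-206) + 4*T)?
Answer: 2*I*sqrt(103) ≈ 20.298*I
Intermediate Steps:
T = 0 (T = 36*0 = 0)
s(J) = 2*J
sqrt(s(-206) + 4*T) = sqrt(2*(-206) + 4*0) = sqrt(-412 + 0) = sqrt(-412) = 2*I*sqrt(103)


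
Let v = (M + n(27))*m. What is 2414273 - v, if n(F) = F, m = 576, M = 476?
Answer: 2124545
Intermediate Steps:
v = 289728 (v = (476 + 27)*576 = 503*576 = 289728)
2414273 - v = 2414273 - 1*289728 = 2414273 - 289728 = 2124545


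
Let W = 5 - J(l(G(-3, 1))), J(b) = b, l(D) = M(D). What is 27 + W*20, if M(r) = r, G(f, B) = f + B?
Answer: 167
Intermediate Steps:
G(f, B) = B + f
l(D) = D
W = 7 (W = 5 - (1 - 3) = 5 - 1*(-2) = 5 + 2 = 7)
27 + W*20 = 27 + 7*20 = 27 + 140 = 167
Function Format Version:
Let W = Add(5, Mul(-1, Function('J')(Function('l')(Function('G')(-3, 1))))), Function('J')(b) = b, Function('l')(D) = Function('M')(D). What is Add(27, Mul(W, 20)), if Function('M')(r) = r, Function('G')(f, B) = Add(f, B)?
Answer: 167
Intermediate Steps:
Function('G')(f, B) = Add(B, f)
Function('l')(D) = D
W = 7 (W = Add(5, Mul(-1, Add(1, -3))) = Add(5, Mul(-1, -2)) = Add(5, 2) = 7)
Add(27, Mul(W, 20)) = Add(27, Mul(7, 20)) = Add(27, 140) = 167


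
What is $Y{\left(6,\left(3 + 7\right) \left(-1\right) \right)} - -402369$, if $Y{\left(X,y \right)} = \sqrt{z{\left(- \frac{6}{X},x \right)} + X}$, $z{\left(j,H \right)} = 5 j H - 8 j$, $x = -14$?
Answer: $402369 + 2 \sqrt{21} \approx 4.0238 \cdot 10^{5}$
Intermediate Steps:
$z{\left(j,H \right)} = - 8 j + 5 H j$ ($z{\left(j,H \right)} = 5 H j - 8 j = - 8 j + 5 H j$)
$Y{\left(X,y \right)} = \sqrt{X + \frac{468}{X}}$ ($Y{\left(X,y \right)} = \sqrt{- \frac{6}{X} \left(-8 + 5 \left(-14\right)\right) + X} = \sqrt{- \frac{6}{X} \left(-8 - 70\right) + X} = \sqrt{- \frac{6}{X} \left(-78\right) + X} = \sqrt{\frac{468}{X} + X} = \sqrt{X + \frac{468}{X}}$)
$Y{\left(6,\left(3 + 7\right) \left(-1\right) \right)} - -402369 = \sqrt{6 + \frac{468}{6}} - -402369 = \sqrt{6 + 468 \cdot \frac{1}{6}} + 402369 = \sqrt{6 + 78} + 402369 = \sqrt{84} + 402369 = 2 \sqrt{21} + 402369 = 402369 + 2 \sqrt{21}$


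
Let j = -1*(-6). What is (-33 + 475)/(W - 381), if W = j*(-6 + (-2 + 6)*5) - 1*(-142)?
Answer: -442/155 ≈ -2.8516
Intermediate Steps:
j = 6
W = 226 (W = 6*(-6 + (-2 + 6)*5) - 1*(-142) = 6*(-6 + 4*5) + 142 = 6*(-6 + 20) + 142 = 6*14 + 142 = 84 + 142 = 226)
(-33 + 475)/(W - 381) = (-33 + 475)/(226 - 381) = 442/(-155) = 442*(-1/155) = -442/155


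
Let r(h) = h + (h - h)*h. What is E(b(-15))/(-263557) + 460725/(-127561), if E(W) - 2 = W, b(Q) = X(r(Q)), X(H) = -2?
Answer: -460725/127561 ≈ -3.6118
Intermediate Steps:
r(h) = h (r(h) = h + 0*h = h + 0 = h)
b(Q) = -2
E(W) = 2 + W
E(b(-15))/(-263557) + 460725/(-127561) = (2 - 2)/(-263557) + 460725/(-127561) = 0*(-1/263557) + 460725*(-1/127561) = 0 - 460725/127561 = -460725/127561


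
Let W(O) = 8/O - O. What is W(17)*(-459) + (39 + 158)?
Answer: 7784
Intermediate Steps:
W(O) = -O + 8/O
W(17)*(-459) + (39 + 158) = (-1*17 + 8/17)*(-459) + (39 + 158) = (-17 + 8*(1/17))*(-459) + 197 = (-17 + 8/17)*(-459) + 197 = -281/17*(-459) + 197 = 7587 + 197 = 7784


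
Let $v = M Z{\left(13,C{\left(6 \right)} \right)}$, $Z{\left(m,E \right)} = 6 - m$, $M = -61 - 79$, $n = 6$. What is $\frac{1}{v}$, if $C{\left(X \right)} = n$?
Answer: $\frac{1}{980} \approx 0.0010204$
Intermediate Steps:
$C{\left(X \right)} = 6$
$M = -140$ ($M = -61 - 79 = -140$)
$v = 980$ ($v = - 140 \left(6 - 13\right) = \left(-140\right) \left(-7\right) = 980$)
$\frac{1}{v} = \frac{1}{980}$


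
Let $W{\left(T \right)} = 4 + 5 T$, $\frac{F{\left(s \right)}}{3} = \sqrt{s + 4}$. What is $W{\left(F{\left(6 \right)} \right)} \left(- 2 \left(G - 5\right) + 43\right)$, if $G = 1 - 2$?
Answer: $220 + 825 \sqrt{10} \approx 2828.9$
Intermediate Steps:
$G = -1$
$F{\left(s \right)} = 3 \sqrt{4 + s}$ ($F{\left(s \right)} = 3 \sqrt{s + 4} = 3 \sqrt{4 + s}$)
$W{\left(F{\left(6 \right)} \right)} \left(- 2 \left(G - 5\right) + 43\right) = \left(4 + 5 \cdot 3 \sqrt{4 + 6}\right) \left(- 2 \left(-1 - 5\right) + 43\right) = \left(4 + 5 \cdot 3 \sqrt{10}\right) \left(\left(-2\right) \left(-6\right) + 43\right) = \left(4 + 15 \sqrt{10}\right) \left(12 + 43\right) = \left(4 + 15 \sqrt{10}\right) 55 = 220 + 825 \sqrt{10}$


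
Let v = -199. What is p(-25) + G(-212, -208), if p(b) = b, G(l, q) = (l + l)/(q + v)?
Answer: -9751/407 ≈ -23.958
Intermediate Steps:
G(l, q) = 2*l/(-199 + q) (G(l, q) = (l + l)/(q - 199) = (2*l)/(-199 + q) = 2*l/(-199 + q))
p(-25) + G(-212, -208) = -25 + 2*(-212)/(-199 - 208) = -25 + 2*(-212)/(-407) = -25 + 2*(-212)*(-1/407) = -25 + 424/407 = -9751/407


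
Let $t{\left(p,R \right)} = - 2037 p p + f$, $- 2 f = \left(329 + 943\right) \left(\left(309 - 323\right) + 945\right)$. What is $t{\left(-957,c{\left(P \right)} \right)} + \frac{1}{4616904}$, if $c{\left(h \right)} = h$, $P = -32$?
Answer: $- \frac{8615957881446215}{4616904} \approx -1.8662 \cdot 10^{9}$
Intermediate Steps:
$f = -592116$ ($f = - \frac{\left(329 + 943\right) \left(\left(309 - 323\right) + 945\right)}{2} = - \frac{1272 \left(-14 + 945\right)}{2} = - \frac{1272 \cdot 931}{2} = \left(- \frac{1}{2}\right) 1184232 = -592116$)
$t{\left(p,R \right)} = -592116 - 2037 p^{2}$ ($t{\left(p,R \right)} = - 2037 p p - 592116 = - 2037 p^{2} - 592116 = -592116 - 2037 p^{2}$)
$t{\left(-957,c{\left(P \right)} \right)} + \frac{1}{4616904} = \left(-592116 - 2037 \left(-957\right)^{2}\right) + \frac{1}{4616904} = \left(-592116 - 1865584413\right) + \frac{1}{4616904} = -1866176529 + \frac{1}{4616904} = - \frac{8615957881446215}{4616904}$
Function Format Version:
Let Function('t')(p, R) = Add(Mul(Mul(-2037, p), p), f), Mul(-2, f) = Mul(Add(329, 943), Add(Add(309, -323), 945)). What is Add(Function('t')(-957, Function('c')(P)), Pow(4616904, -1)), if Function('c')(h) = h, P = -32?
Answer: Rational(-8615957881446215, 4616904) ≈ -1.8662e+9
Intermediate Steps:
f = -592116 (f = Mul(Rational(-1, 2), Mul(Add(329, 943), Add(Add(309, -323), 945))) = Mul(Rational(-1, 2), Mul(1272, Add(-14, 945))) = Mul(Rational(-1, 2), Mul(1272, 931)) = Mul(Rational(-1, 2), 1184232) = -592116)
Function('t')(p, R) = Add(-592116, Mul(-2037, Pow(p, 2))) (Function('t')(p, R) = Add(Mul(Mul(-2037, p), p), -592116) = Add(Mul(-2037, Pow(p, 2)), -592116) = Add(-592116, Mul(-2037, Pow(p, 2))))
Add(Function('t')(-957, Function('c')(P)), Pow(4616904, -1)) = Add(Add(-592116, Mul(-2037, Pow(-957, 2))), Pow(4616904, -1)) = Add(Add(-592116, Mul(-2037, 915849)), Rational(1, 4616904)) = Add(Add(-592116, -1865584413), Rational(1, 4616904)) = Add(-1866176529, Rational(1, 4616904)) = Rational(-8615957881446215, 4616904)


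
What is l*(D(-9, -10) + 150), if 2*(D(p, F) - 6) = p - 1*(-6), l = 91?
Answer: 28119/2 ≈ 14060.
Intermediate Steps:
D(p, F) = 9 + p/2 (D(p, F) = 6 + (p - 1*(-6))/2 = 6 + (p + 6)/2 = 6 + (6 + p)/2 = 6 + (3 + p/2) = 9 + p/2)
l*(D(-9, -10) + 150) = 91*((9 + (1/2)*(-9)) + 150) = 91*((9 - 9/2) + 150) = 91*(9/2 + 150) = 91*(309/2) = 28119/2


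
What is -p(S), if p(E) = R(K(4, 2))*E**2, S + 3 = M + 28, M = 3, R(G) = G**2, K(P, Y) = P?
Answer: -12544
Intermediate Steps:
S = 28 (S = -3 + (3 + 28) = -3 + 31 = 28)
p(E) = 16*E**2 (p(E) = 4**2*E**2 = 16*E**2)
-p(S) = -16*28**2 = -16*784 = -1*12544 = -12544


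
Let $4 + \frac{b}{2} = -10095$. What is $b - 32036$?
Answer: $-52234$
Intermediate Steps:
$b = -20198$ ($b = -8 + 2 \left(-10095\right) = -8 - 20190 = -20198$)
$b - 32036 = -20198 - 32036 = -52234$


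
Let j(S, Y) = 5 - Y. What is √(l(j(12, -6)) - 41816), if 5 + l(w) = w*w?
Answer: 10*I*√417 ≈ 204.21*I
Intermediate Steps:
l(w) = -5 + w² (l(w) = -5 + w*w = -5 + w²)
√(l(j(12, -6)) - 41816) = √((-5 + (5 - 1*(-6))²) - 41816) = √((-5 + (5 + 6)²) - 41816) = √((-5 + 11²) - 41816) = √((-5 + 121) - 41816) = √(116 - 41816) = √(-41700) = 10*I*√417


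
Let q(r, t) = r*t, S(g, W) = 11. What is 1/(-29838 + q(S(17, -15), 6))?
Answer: -1/29772 ≈ -3.3589e-5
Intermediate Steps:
1/(-29838 + q(S(17, -15), 6)) = 1/(-29838 + 11*6) = 1/(-29838 + 66) = 1/(-29772) = -1/29772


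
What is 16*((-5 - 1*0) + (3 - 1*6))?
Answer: -128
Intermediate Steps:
16*((-5 - 1*0) + (3 - 1*6)) = 16*((-5 + 0) + (3 - 6)) = 16*(-5 - 3) = 16*(-8) = -128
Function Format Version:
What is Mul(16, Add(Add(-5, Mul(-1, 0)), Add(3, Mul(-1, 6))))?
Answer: -128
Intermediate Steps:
Mul(16, Add(Add(-5, Mul(-1, 0)), Add(3, Mul(-1, 6)))) = Mul(16, Add(Add(-5, 0), Add(3, -6))) = Mul(16, Add(-5, -3)) = Mul(16, -8) = -128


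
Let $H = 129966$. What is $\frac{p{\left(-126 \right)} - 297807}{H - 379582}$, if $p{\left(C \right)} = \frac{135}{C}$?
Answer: $\frac{4169313}{3494624} \approx 1.1931$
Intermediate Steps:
$\frac{p{\left(-126 \right)} - 297807}{H - 379582} = \frac{\frac{135}{-126} - 297807}{129966 - 379582} = \frac{135 \left(- \frac{1}{126}\right) - 297807}{-249616} = \left(- \frac{15}{14} - 297807\right) \left(- \frac{1}{249616}\right) = \left(- \frac{4169313}{14}\right) \left(- \frac{1}{249616}\right) = \frac{4169313}{3494624}$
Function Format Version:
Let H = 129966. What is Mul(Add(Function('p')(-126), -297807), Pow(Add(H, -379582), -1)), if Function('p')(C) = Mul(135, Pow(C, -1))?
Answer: Rational(4169313, 3494624) ≈ 1.1931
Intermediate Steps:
Mul(Add(Function('p')(-126), -297807), Pow(Add(H, -379582), -1)) = Mul(Add(Mul(135, Pow(-126, -1)), -297807), Pow(Add(129966, -379582), -1)) = Mul(Add(Mul(135, Rational(-1, 126)), -297807), Pow(-249616, -1)) = Mul(Add(Rational(-15, 14), -297807), Rational(-1, 249616)) = Mul(Rational(-4169313, 14), Rational(-1, 249616)) = Rational(4169313, 3494624)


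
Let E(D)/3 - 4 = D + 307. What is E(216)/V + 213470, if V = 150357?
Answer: 10698903457/50119 ≈ 2.1347e+5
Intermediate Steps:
E(D) = 933 + 3*D (E(D) = 12 + 3*(D + 307) = 12 + 3*(307 + D) = 12 + (921 + 3*D) = 933 + 3*D)
E(216)/V + 213470 = (933 + 3*216)/150357 + 213470 = (933 + 648)*(1/150357) + 213470 = 1581*(1/150357) + 213470 = 527/50119 + 213470 = 10698903457/50119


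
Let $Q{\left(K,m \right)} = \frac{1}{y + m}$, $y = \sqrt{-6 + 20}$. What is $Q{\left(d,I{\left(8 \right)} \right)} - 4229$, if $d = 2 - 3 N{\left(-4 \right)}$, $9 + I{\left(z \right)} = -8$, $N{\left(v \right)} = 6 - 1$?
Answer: $- \frac{1162992}{275} - \frac{\sqrt{14}}{275} \approx -4229.1$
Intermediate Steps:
$N{\left(v \right)} = 5$ ($N{\left(v \right)} = 6 - 1 = 5$)
$y = \sqrt{14} \approx 3.7417$
$I{\left(z \right)} = -17$ ($I{\left(z \right)} = -9 - 8 = -17$)
$d = -13$ ($d = 2 - 15 = -13$)
$Q{\left(K,m \right)} = \frac{1}{m + \sqrt{14}}$ ($Q{\left(K,m \right)} = \frac{1}{\sqrt{14} + m} = \frac{1}{m + \sqrt{14}}$)
$Q{\left(d,I{\left(8 \right)} \right)} - 4229 = \frac{1}{-17 + \sqrt{14}} - 4229 = -4229 + \frac{1}{-17 + \sqrt{14}}$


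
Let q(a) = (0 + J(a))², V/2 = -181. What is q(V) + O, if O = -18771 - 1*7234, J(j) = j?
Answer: 105039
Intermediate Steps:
V = -362 (V = 2*(-181) = -362)
O = -26005 (O = -18771 - 7234 = -26005)
q(a) = a² (q(a) = (0 + a)² = a²)
q(V) + O = (-362)² - 26005 = 131044 - 26005 = 105039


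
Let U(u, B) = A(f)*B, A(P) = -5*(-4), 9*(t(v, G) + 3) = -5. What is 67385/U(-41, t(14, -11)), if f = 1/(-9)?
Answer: -121293/128 ≈ -947.60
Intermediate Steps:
t(v, G) = -32/9 (t(v, G) = -3 + (⅑)*(-5) = -3 - 5/9 = -32/9)
f = -⅑ ≈ -0.11111
A(P) = 20
U(u, B) = 20*B
67385/U(-41, t(14, -11)) = 67385/((20*(-32/9))) = 67385/(-640/9) = 67385*(-9/640) = -121293/128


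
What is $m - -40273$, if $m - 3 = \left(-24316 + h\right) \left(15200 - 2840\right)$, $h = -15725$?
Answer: $-494866484$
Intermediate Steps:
$m = -494906757$ ($m = 3 + \left(-24316 - 15725\right) \left(15200 - 2840\right) = 3 - 494906760 = -494906757$)
$m - -40273 = -494906757 - -40273 = -494906757 + 40273 = -494866484$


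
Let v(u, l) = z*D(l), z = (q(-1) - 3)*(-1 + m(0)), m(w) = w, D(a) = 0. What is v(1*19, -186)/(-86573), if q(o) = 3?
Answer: 0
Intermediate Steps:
z = 0 (z = (3 - 3)*(-1 + 0) = 0*(-1) = 0)
v(u, l) = 0 (v(u, l) = 0*0 = 0)
v(1*19, -186)/(-86573) = 0/(-86573) = 0*(-1/86573) = 0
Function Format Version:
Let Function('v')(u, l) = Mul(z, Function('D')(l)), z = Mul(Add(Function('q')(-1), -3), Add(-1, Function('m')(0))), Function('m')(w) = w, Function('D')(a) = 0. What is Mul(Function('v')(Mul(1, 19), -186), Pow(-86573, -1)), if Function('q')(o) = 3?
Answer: 0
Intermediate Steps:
z = 0 (z = Mul(Add(3, -3), Add(-1, 0)) = Mul(0, -1) = 0)
Function('v')(u, l) = 0 (Function('v')(u, l) = Mul(0, 0) = 0)
Mul(Function('v')(Mul(1, 19), -186), Pow(-86573, -1)) = Mul(0, Pow(-86573, -1)) = Mul(0, Rational(-1, 86573)) = 0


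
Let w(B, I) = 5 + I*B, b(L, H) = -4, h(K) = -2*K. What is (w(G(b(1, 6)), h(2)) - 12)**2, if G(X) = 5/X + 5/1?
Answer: 484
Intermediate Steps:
G(X) = 5 + 5/X (G(X) = 5/X + 5*1 = 5/X + 5 = 5 + 5/X)
w(B, I) = 5 + B*I
(w(G(b(1, 6)), h(2)) - 12)**2 = ((5 + (5 + 5/(-4))*(-2*2)) - 12)**2 = ((5 + (5 + 5*(-1/4))*(-4)) - 12)**2 = ((5 + (5 - 5/4)*(-4)) - 12)**2 = ((5 + (15/4)*(-4)) - 12)**2 = ((5 - 15) - 12)**2 = (-10 - 12)**2 = (-22)**2 = 484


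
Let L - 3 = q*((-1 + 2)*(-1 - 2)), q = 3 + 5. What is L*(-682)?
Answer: 14322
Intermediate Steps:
q = 8
L = -21 (L = 3 + 8*((-1 + 2)*(-1 - 2)) = 3 + 8*(1*(-3)) = 3 + 8*(-3) = 3 - 24 = -21)
L*(-682) = -21*(-682) = 14322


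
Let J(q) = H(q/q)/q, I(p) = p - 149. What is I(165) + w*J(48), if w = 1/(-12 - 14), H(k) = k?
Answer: 19967/1248 ≈ 15.999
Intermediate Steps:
w = -1/26 (w = 1/(-26) = -1/26 ≈ -0.038462)
I(p) = -149 + p
J(q) = 1/q (J(q) = (q/q)/q = 1/q)
I(165) + w*J(48) = (-149 + 165) - 1/26/48 = 16 - 1/26*1/48 = 16 - 1/1248 = 19967/1248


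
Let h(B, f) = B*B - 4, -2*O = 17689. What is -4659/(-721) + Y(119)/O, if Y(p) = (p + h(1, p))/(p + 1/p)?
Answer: 11909323703/1843049761 ≈ 6.4617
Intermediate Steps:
O = -17689/2 (O = -½*17689 = -17689/2 ≈ -8844.5)
h(B, f) = -4 + B² (h(B, f) = B² - 4 = -4 + B²)
Y(p) = (-3 + p)/(p + 1/p) (Y(p) = (p + (-4 + 1²))/(p + 1/p) = (p + (-4 + 1))/(p + 1/p) = (p - 3)/(p + 1/p) = (-3 + p)/(p + 1/p))
-4659/(-721) + Y(119)/O = -4659/(-721) + (119*(-3 + 119)/(1 + 119²))/(-17689/2) = -4659*(-1/721) + (119*116/(1 + 14161))*(-2/17689) = 4659/721 + (119*116/14162)*(-2/17689) = 4659/721 + (119*(1/14162)*116)*(-2/17689) = 4659/721 + (6902/7081)*(-2/17689) = 4659/721 - 1972/17893687 = 11909323703/1843049761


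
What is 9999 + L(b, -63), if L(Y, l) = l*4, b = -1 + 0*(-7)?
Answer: 9747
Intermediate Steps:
b = -1 (b = -1 + 0 = -1)
L(Y, l) = 4*l
9999 + L(b, -63) = 9999 + 4*(-63) = 9999 - 252 = 9747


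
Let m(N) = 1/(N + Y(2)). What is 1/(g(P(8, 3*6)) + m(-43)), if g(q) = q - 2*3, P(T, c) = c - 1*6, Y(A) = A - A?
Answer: 43/257 ≈ 0.16732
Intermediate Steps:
Y(A) = 0
P(T, c) = -6 + c (P(T, c) = c - 6 = -6 + c)
g(q) = -6 + q (g(q) = q - 6 = -6 + q)
m(N) = 1/N (m(N) = 1/(N + 0) = 1/N)
1/(g(P(8, 3*6)) + m(-43)) = 1/((-6 + (-6 + 3*6)) + 1/(-43)) = 1/((-6 + (-6 + 18)) - 1/43) = 1/((-6 + 12) - 1/43) = 1/(6 - 1/43) = 1/(257/43) = 43/257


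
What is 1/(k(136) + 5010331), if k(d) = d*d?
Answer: 1/5028827 ≈ 1.9885e-7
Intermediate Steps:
k(d) = d²
1/(k(136) + 5010331) = 1/(136² + 5010331) = 1/(18496 + 5010331) = 1/5028827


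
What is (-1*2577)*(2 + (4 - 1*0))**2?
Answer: -92772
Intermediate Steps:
(-1*2577)*(2 + (4 - 1*0))**2 = -2577*(2 + (4 + 0))**2 = -2577*(2 + 4)**2 = -2577*6**2 = -2577*36 = -92772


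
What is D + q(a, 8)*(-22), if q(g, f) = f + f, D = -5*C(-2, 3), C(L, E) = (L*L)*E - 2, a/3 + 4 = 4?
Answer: -402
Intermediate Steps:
a = 0 (a = -12 + 3*4 = -12 + 12 = 0)
C(L, E) = -2 + E*L**2 (C(L, E) = L**2*E - 2 = E*L**2 - 2 = -2 + E*L**2)
D = -50 (D = -5*(-2 + 3*(-2)**2) = -5*(-2 + 3*4) = -5*(-2 + 12) = -5*10 = -50)
q(g, f) = 2*f
D + q(a, 8)*(-22) = -50 + (2*8)*(-22) = -50 + 16*(-22) = -50 - 352 = -402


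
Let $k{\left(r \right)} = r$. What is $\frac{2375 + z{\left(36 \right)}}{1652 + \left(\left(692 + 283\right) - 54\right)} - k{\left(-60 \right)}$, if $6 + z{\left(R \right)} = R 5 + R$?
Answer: $\frac{156965}{2573} \approx 61.005$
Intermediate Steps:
$z{\left(R \right)} = -6 + 6 R$ ($z{\left(R \right)} = -6 + \left(R 5 + R\right) = -6 + \left(5 R + R\right) = -6 + 6 R$)
$\frac{2375 + z{\left(36 \right)}}{1652 + \left(\left(692 + 283\right) - 54\right)} - k{\left(-60 \right)} = \frac{2375 + \left(-6 + 6 \cdot 36\right)}{1652 + \left(\left(692 + 283\right) - 54\right)} - -60 = \frac{2375 + \left(-6 + 216\right)}{1652 + \left(975 - 54\right)} + 60 = \frac{2375 + 210}{1652 + 921} + 60 = \frac{2585}{2573} + 60 = \frac{156965}{2573}$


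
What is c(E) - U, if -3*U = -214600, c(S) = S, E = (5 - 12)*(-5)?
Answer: -214495/3 ≈ -71498.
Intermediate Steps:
E = 35 (E = -7*(-5) = 35)
U = 214600/3 (U = -⅓*(-214600) = 214600/3 ≈ 71533.)
c(E) - U = 35 - 1*214600/3 = 35 - 214600/3 = -214495/3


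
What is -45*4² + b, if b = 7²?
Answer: -671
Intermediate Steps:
b = 49
-45*4² + b = -45*4² + 49 = -45*16 + 49 = -720 + 49 = -671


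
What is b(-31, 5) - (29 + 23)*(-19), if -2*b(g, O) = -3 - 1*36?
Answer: 2015/2 ≈ 1007.5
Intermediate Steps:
b(g, O) = 39/2 (b(g, O) = -(-3 - 1*36)/2 = -(-3 - 36)/2 = -1/2*(-39) = 39/2)
b(-31, 5) - (29 + 23)*(-19) = 39/2 - (29 + 23)*(-19) = 39/2 - 52*(-19) = 39/2 - 1*(-988) = 39/2 + 988 = 2015/2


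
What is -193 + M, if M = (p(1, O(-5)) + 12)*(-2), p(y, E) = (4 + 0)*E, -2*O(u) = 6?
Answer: -193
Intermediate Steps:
O(u) = -3 (O(u) = -½*6 = -3)
p(y, E) = 4*E
M = 0 (M = (4*(-3) + 12)*(-2) = (-12 + 12)*(-2) = 0*(-2) = 0)
-193 + M = -193 + 0 = -193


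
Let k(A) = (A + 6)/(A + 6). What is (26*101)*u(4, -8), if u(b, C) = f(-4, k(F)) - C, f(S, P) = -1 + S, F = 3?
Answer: 7878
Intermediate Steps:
k(A) = 1 (k(A) = (6 + A)/(6 + A) = 1)
u(b, C) = -5 - C (u(b, C) = (-1 - 4) - C = -5 - C)
(26*101)*u(4, -8) = (26*101)*(-5 - 1*(-8)) = 2626*(-5 + 8) = 2626*3 = 7878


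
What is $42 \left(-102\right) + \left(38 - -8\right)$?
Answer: $-4238$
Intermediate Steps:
$42 \left(-102\right) + \left(38 - -8\right) = -4284 + \left(38 + 8\right) = -4284 + 46 = -4238$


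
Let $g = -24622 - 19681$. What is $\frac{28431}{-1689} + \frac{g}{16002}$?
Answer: $- \frac{25227649}{1287018} \approx -19.602$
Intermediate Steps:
$g = -44303$ ($g = -24622 - 19681 = -44303$)
$\frac{28431}{-1689} + \frac{g}{16002} = \frac{28431}{-1689} - \frac{44303}{16002} = 28431 \left(- \frac{1}{1689}\right) - \frac{6329}{2286} = - \frac{9477}{563} - \frac{6329}{2286} = - \frac{25227649}{1287018}$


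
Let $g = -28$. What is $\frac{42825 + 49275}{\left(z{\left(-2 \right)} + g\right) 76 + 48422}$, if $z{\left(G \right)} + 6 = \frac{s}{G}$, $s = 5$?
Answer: $\frac{7675}{3804} \approx 2.0176$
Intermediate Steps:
$z{\left(G \right)} = -6 + \frac{5}{G}$
$\frac{42825 + 49275}{\left(z{\left(-2 \right)} + g\right) 76 + 48422} = \frac{42825 + 49275}{\left(\left(-6 + \frac{5}{-2}\right) - 28\right) 76 + 48422} = \frac{92100}{\left(\left(-6 + 5 \left(- \frac{1}{2}\right)\right) - 28\right) 76 + 48422} = \frac{92100}{\left(\left(-6 - \frac{5}{2}\right) - 28\right) 76 + 48422} = \frac{92100}{\left(- \frac{17}{2} - 28\right) 76 + 48422} = \frac{92100}{\left(- \frac{73}{2}\right) 76 + 48422} = \frac{92100}{-2774 + 48422} = \frac{92100}{45648} = 92100 \cdot \frac{1}{45648} = \frac{7675}{3804}$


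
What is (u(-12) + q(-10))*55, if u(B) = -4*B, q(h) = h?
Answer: 2090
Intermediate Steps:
(u(-12) + q(-10))*55 = (-4*(-12) - 10)*55 = (48 - 10)*55 = 38*55 = 2090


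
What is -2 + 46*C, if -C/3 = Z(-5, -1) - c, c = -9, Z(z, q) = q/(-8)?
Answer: -5045/4 ≈ -1261.3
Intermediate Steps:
Z(z, q) = -q/8 (Z(z, q) = q*(-⅛) = -q/8)
C = -219/8 (C = -3*(-⅛*(-1) - 1*(-9)) = -3*(⅛ + 9) = -3*73/8 = -219/8 ≈ -27.375)
-2 + 46*C = -2 + 46*(-219/8) = -2 - 5037/4 = -5045/4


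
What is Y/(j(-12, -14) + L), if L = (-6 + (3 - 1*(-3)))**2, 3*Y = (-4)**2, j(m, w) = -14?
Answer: -8/21 ≈ -0.38095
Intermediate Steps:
Y = 16/3 (Y = (1/3)*(-4)**2 = (1/3)*16 = 16/3 ≈ 5.3333)
L = 0 (L = (-6 + (3 + 3))**2 = (-6 + 6)**2 = 0**2 = 0)
Y/(j(-12, -14) + L) = 16/(3*(-14 + 0)) = (16/3)/(-14) = (16/3)*(-1/14) = -8/21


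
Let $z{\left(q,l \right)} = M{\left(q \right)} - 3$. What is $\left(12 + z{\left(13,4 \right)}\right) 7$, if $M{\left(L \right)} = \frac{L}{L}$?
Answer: $70$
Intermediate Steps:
$M{\left(L \right)} = 1$
$z{\left(q,l \right)} = -2$ ($z{\left(q,l \right)} = 1 - 3 = -2$)
$\left(12 + z{\left(13,4 \right)}\right) 7 = \left(12 - 2\right) 7 = 10 \cdot 7 = 70$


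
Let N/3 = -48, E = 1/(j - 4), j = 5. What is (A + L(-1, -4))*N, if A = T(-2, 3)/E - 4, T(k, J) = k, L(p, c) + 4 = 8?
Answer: 288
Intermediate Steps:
L(p, c) = 4 (L(p, c) = -4 + 8 = 4)
E = 1 (E = 1/(5 - 4) = 1/1 = 1)
N = -144 (N = 3*(-48) = -144)
A = -6 (A = -2/1 - 4 = -2*1 - 4 = -2 - 4 = -6)
(A + L(-1, -4))*N = (-6 + 4)*(-144) = -2*(-144) = 288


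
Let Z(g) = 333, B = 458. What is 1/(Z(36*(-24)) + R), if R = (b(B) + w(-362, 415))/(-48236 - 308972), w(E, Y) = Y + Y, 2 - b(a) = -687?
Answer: 357208/118948745 ≈ 0.0030030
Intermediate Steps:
b(a) = 689 (b(a) = 2 - 1*(-687) = 2 + 687 = 689)
w(E, Y) = 2*Y
R = -1519/357208 (R = (689 + 2*415)/(-48236 - 308972) = (689 + 830)/(-357208) = 1519*(-1/357208) = -1519/357208 ≈ -0.0042524)
1/(Z(36*(-24)) + R) = 1/(333 - 1519/357208) = 1/(118948745/357208) = 357208/118948745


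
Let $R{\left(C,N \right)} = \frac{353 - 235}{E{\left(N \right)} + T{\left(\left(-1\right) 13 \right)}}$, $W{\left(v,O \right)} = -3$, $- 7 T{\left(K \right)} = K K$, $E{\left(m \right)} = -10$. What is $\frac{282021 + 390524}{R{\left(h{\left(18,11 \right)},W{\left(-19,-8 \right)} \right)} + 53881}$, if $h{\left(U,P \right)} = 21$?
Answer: $\frac{160738255}{12876733} \approx 12.483$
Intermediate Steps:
$T{\left(K \right)} = - \frac{K^{2}}{7}$ ($T{\left(K \right)} = - \frac{K K}{7} = - \frac{K^{2}}{7}$)
$R{\left(C,N \right)} = - \frac{826}{239}$ ($R{\left(C,N \right)} = \frac{353 - 235}{-10 - \frac{\left(\left(-1\right) 13\right)^{2}}{7}} = \frac{118}{-10 - \frac{\left(-13\right)^{2}}{7}} = \frac{118}{-10 - \frac{169}{7}} = \frac{118}{- \frac{239}{7}} = 118 \left(- \frac{7}{239}\right) = - \frac{826}{239}$)
$\frac{282021 + 390524}{R{\left(h{\left(18,11 \right)},W{\left(-19,-8 \right)} \right)} + 53881} = \frac{282021 + 390524}{- \frac{826}{239} + 53881} = \frac{672545}{\frac{12876733}{239}} = 672545 \cdot \frac{239}{12876733} = \frac{160738255}{12876733}$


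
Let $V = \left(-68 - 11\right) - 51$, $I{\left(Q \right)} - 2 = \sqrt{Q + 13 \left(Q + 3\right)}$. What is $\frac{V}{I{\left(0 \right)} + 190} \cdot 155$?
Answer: $- \frac{51584}{491} + \frac{806 \sqrt{39}}{1473} \approx -101.64$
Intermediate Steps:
$I{\left(Q \right)} = 2 + \sqrt{39 + 14 Q}$ ($I{\left(Q \right)} = 2 + \sqrt{Q + 13 \left(Q + 3\right)} = 2 + \sqrt{Q + 13 \left(3 + Q\right)} = 2 + \sqrt{Q + \left(39 + 13 Q\right)} = 2 + \sqrt{39 + 14 Q}$)
$V = -130$ ($V = -79 - 51 = -130$)
$\frac{V}{I{\left(0 \right)} + 190} \cdot 155 = - \frac{130}{\left(2 + \sqrt{39 + 14 \cdot 0}\right) + 190} \cdot 155 = - \frac{130}{\left(2 + \sqrt{39 + 0}\right) + 190} \cdot 155 = - \frac{130}{\left(2 + \sqrt{39}\right) + 190} \cdot 155 = - \frac{130}{192 + \sqrt{39}} \cdot 155 = - \frac{20150}{192 + \sqrt{39}}$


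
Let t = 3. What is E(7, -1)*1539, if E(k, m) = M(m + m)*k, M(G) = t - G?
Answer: 53865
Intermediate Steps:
M(G) = 3 - G
E(k, m) = k*(3 - 2*m) (E(k, m) = (3 - (m + m))*k = (3 - 2*m)*k = k*(3 - 2*m))
E(7, -1)*1539 = (7*(3 - 2*(-1)))*1539 = (7*(3 + 2))*1539 = (7*5)*1539 = 35*1539 = 53865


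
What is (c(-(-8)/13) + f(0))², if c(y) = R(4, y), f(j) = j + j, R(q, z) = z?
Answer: 64/169 ≈ 0.37870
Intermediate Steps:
f(j) = 2*j
c(y) = y
(c(-(-8)/13) + f(0))² = (-(-8)/13 + 2*0)² = (-(-8)/13 + 0)² = (-1*(-8/13) + 0)² = (8/13 + 0)² = (8/13)² = 64/169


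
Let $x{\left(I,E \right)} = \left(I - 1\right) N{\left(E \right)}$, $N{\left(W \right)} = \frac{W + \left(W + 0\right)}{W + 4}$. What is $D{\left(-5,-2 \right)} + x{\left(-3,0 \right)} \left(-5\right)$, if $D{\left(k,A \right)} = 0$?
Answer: $0$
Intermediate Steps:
$N{\left(W \right)} = \frac{2 W}{4 + W}$ ($N{\left(W \right)} = \frac{W + W}{4 + W} = \frac{2 W}{4 + W}$)
$x{\left(I,E \right)} = \frac{2 E \left(-1 + I\right)}{4 + E}$ ($x{\left(I,E \right)} = \left(I - 1\right) \frac{2 E}{4 + E} = \left(-1 + I\right) \frac{2 E}{4 + E} = \frac{2 E \left(-1 + I\right)}{4 + E}$)
$D{\left(-5,-2 \right)} + x{\left(-3,0 \right)} \left(-5\right) = 0 + 2 \cdot 0 \frac{1}{4 + 0} \left(-1 - 3\right) \left(-5\right) = 0 + 2 \cdot 0 \cdot \frac{1}{4} \left(-4\right) \left(-5\right) = 0 + 0 \left(-5\right) = 0 + 0 = 0$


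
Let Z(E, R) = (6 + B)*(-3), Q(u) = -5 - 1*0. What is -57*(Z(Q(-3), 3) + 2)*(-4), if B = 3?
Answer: -5700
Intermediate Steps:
Q(u) = -5 (Q(u) = -5 + 0 = -5)
Z(E, R) = -27 (Z(E, R) = (6 + 3)*(-3) = 9*(-3) = -27)
-57*(Z(Q(-3), 3) + 2)*(-4) = -57*(-27 + 2)*(-4) = -(-1425)*(-4) = -57*100 = -5700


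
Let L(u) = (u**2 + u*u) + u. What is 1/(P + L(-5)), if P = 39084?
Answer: 1/39129 ≈ 2.5556e-5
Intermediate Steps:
L(u) = u + 2*u**2 (L(u) = (u**2 + u**2) + u = 2*u**2 + u = u + 2*u**2)
1/(P + L(-5)) = 1/(39084 - 5*(1 + 2*(-5))) = 1/(39084 - 5*(1 - 10)) = 1/(39084 - 5*(-9)) = 1/(39084 + 45) = 1/39129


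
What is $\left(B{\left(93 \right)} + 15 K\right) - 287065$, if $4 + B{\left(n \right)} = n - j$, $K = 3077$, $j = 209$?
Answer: $-241030$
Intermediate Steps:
$B{\left(n \right)} = -213 + n$ ($B{\left(n \right)} = -4 + \left(n - 209\right) = -4 + \left(-209 + n\right) = -213 + n$)
$\left(B{\left(93 \right)} + 15 K\right) - 287065 = \left(\left(-213 + 93\right) + 15 \cdot 3077\right) - 287065 = \left(-120 + 46155\right) - 287065 = 46035 - 287065 = -241030$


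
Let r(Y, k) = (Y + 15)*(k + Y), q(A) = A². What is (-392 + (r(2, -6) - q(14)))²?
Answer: 430336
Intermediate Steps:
r(Y, k) = (15 + Y)*(Y + k)
(-392 + (r(2, -6) - q(14)))² = (-392 + ((2² + 15*2 + 15*(-6) + 2*(-6)) - 1*14²))² = (-392 + ((4 + 30 - 90 - 12) - 1*196))² = (-392 + (-68 - 196))² = (-392 - 264)² = (-656)² = 430336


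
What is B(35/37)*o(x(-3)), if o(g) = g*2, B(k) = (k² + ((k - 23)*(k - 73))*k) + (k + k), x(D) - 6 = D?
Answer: 457692690/50653 ≈ 9035.8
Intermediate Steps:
x(D) = 6 + D
B(k) = k² + 2*k + k*(-73 + k)*(-23 + k) (B(k) = (k² + ((-23 + k)*(-73 + k))*k) + 2*k = (k² + ((-73 + k)*(-23 + k))*k) + 2*k = (k² + k*(-73 + k)*(-23 + k)) + 2*k = k² + 2*k + k*(-73 + k)*(-23 + k))
o(g) = 2*g
B(35/37)*o(x(-3)) = ((35/37)*(1681 + (35/37)² - 3325/37))*(2*(6 - 3)) = ((35*(1/37))*(1681 + (35*(1/37))² - 3325/37))*(2*3) = (35*(1681 + (35/37)² - 95*35/37)/37)*6 = (35*(1681 + 1225/1369 - 3325/37)/37)*6 = ((35/37)*(2179489/1369))*6 = (76282115/50653)*6 = 457692690/50653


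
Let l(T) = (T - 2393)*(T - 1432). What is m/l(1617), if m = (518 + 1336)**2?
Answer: -859329/35890 ≈ -23.943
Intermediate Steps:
l(T) = (-2393 + T)*(-1432 + T)
m = 3437316 (m = 1854**2 = 3437316)
m/l(1617) = 3437316/(3426776 + 1617**2 - 3825*1617) = 3437316/(3426776 + 2614689 - 6185025) = 3437316/(-143560) = 3437316*(-1/143560) = -859329/35890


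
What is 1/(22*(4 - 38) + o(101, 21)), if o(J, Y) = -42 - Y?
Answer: -1/811 ≈ -0.0012330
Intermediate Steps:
1/(22*(4 - 38) + o(101, 21)) = 1/(22*(4 - 38) + (-42 - 1*21)) = 1/(22*(-34) + (-42 - 21)) = 1/(-748 - 63) = 1/(-811) = -1/811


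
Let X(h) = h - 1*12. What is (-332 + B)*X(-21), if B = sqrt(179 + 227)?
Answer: 10956 - 33*sqrt(406) ≈ 10291.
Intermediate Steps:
X(h) = -12 + h (X(h) = h - 12 = -12 + h)
B = sqrt(406) ≈ 20.149
(-332 + B)*X(-21) = (-332 + sqrt(406))*(-12 - 21) = (-332 + sqrt(406))*(-33) = 10956 - 33*sqrt(406)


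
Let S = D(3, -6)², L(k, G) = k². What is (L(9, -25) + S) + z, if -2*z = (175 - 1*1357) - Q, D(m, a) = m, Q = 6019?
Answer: 7381/2 ≈ 3690.5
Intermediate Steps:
z = 7201/2 (z = -((175 - 1*1357) - 1*6019)/2 = -((175 - 1357) - 6019)/2 = -(-1182 - 6019)/2 = -½*(-7201) = 7201/2 ≈ 3600.5)
S = 9 (S = 3² = 9)
(L(9, -25) + S) + z = (9² + 9) + 7201/2 = (81 + 9) + 7201/2 = 90 + 7201/2 = 7381/2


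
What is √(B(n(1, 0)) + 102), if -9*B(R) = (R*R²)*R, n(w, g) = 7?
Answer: I*√1483/3 ≈ 12.837*I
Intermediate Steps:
B(R) = -R⁴/9 (B(R) = -R*R²*R/9 = -R³*R/9 = -R⁴/9)
√(B(n(1, 0)) + 102) = √(-⅑*7⁴ + 102) = √(-⅑*2401 + 102) = √(-2401/9 + 102) = √(-1483/9) = I*√1483/3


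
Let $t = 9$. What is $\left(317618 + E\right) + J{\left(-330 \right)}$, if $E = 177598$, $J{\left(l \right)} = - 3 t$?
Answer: $495189$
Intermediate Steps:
$J{\left(l \right)} = -27$ ($J{\left(l \right)} = \left(-3\right) 9 = -27$)
$\left(317618 + E\right) + J{\left(-330 \right)} = \left(317618 + 177598\right) - 27 = 495216 - 27 = 495189$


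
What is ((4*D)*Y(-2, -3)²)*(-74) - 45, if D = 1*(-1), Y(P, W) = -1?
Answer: 251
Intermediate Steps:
D = -1
((4*D)*Y(-2, -3)²)*(-74) - 45 = ((4*(-1))*(-1)²)*(-74) - 45 = -4*1*(-74) - 45 = -4*(-74) - 45 = 296 - 45 = 251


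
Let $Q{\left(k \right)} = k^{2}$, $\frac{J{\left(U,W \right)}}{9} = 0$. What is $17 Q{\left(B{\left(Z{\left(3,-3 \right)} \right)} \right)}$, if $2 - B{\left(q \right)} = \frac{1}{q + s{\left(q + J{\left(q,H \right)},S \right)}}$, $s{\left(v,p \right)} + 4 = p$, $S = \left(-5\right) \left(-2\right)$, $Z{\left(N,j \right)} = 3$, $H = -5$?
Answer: $\frac{4913}{81} \approx 60.654$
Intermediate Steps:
$J{\left(U,W \right)} = 0$ ($J{\left(U,W \right)} = 9 \cdot 0 = 0$)
$S = 10$
$s{\left(v,p \right)} = -4 + p$
$B{\left(q \right)} = 2 - \frac{1}{6 + q}$ ($B{\left(q \right)} = 2 - \frac{1}{q + \left(-4 + 10\right)} = 2 - \frac{1}{q + 6} = 2 - \frac{1}{6 + q}$)
$17 Q{\left(B{\left(Z{\left(3,-3 \right)} \right)} \right)} = 17 \left(\frac{11 + 2 \cdot 3}{6 + 3}\right)^{2} = 17 \left(\frac{11 + 6}{9}\right)^{2} = 17 \left(\frac{1}{9} \cdot 17\right)^{2} = 17 \left(\frac{17}{9}\right)^{2} = 17 \cdot \frac{289}{81} = \frac{4913}{81}$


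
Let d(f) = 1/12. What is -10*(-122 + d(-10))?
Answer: 7315/6 ≈ 1219.2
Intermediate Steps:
d(f) = 1/12
-10*(-122 + d(-10)) = -10*(-122 + 1/12) = -10*(-1463/12) = 7315/6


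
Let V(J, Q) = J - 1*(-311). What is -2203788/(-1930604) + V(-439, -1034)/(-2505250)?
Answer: 690160875539/604580708875 ≈ 1.1416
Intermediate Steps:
V(J, Q) = 311 + J (V(J, Q) = J + 311 = 311 + J)
-2203788/(-1930604) + V(-439, -1034)/(-2505250) = -2203788/(-1930604) + (311 - 439)/(-2505250) = -2203788*(-1/1930604) - 128*(-1/2505250) = 550947/482651 + 64/1252625 = 690160875539/604580708875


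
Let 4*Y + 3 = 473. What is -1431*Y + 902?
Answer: -334481/2 ≈ -1.6724e+5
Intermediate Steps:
Y = 235/2 (Y = -3/4 + (1/4)*473 = -3/4 + 473/4 = 235/2 ≈ 117.50)
-1431*Y + 902 = -1431*235/2 + 902 = -336285/2 + 902 = -334481/2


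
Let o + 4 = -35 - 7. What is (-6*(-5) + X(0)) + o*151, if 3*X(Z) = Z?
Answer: -6916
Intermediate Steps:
X(Z) = Z/3
o = -46 (o = -4 + (-35 - 7) = -4 - 42 = -46)
(-6*(-5) + X(0)) + o*151 = (-6*(-5) + (⅓)*0) - 46*151 = (30 + 0) - 6946 = 30 - 6946 = -6916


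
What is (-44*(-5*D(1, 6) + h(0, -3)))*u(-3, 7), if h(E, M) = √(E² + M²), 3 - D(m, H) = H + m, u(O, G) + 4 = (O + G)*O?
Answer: 16192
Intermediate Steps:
u(O, G) = -4 + O*(G + O) (u(O, G) = -4 + (O + G)*O = -4 + (G + O)*O = -4 + O*(G + O))
D(m, H) = 3 - H - m (D(m, H) = 3 - (H + m) = 3 + (-H - m) = 3 - H - m)
(-44*(-5*D(1, 6) + h(0, -3)))*u(-3, 7) = (-44*(-5*(3 - 1*6 - 1*1) + √(0² + (-3)²)))*(-4 + (-3)² + 7*(-3)) = (-44*(-5*(3 - 6 - 1) + √(0 + 9)))*(-4 + 9 - 21) = -44*(-5*(-4) + √9)*(-16) = -44*(20 + 3)*(-16) = -44*23*(-16) = -1012*(-16) = 16192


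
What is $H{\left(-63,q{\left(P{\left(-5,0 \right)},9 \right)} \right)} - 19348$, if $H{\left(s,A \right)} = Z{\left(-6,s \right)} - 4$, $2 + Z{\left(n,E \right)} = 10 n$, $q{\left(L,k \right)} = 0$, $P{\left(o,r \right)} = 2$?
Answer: $-19414$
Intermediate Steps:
$Z{\left(n,E \right)} = -2 + 10 n$
$H{\left(s,A \right)} = -66$ ($H{\left(s,A \right)} = \left(-2 + 10 \left(-6\right)\right) - 4 = \left(-2 - 60\right) - 4 = -62 - 4 = -66$)
$H{\left(-63,q{\left(P{\left(-5,0 \right)},9 \right)} \right)} - 19348 = -66 - 19348 = -19414$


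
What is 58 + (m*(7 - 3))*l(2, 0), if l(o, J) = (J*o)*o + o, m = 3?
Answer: 82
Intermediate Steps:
l(o, J) = o + J*o² (l(o, J) = J*o² + o = o + J*o²)
58 + (m*(7 - 3))*l(2, 0) = 58 + (3*(7 - 3))*(2*(1 + 0*2)) = 58 + (3*4)*(2*(1 + 0)) = 58 + 12*(2*1) = 58 + 12*2 = 58 + 24 = 82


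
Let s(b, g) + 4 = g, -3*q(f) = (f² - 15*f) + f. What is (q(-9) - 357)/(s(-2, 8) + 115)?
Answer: -426/119 ≈ -3.5798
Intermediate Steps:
q(f) = -f²/3 + 14*f/3 (q(f) = -((f² - 15*f) + f)/3 = -(f² - 14*f)/3 = -f²/3 + 14*f/3)
s(b, g) = -4 + g
(q(-9) - 357)/(s(-2, 8) + 115) = ((⅓)*(-9)*(14 - 1*(-9)) - 357)/((-4 + 8) + 115) = ((⅓)*(-9)*(14 + 9) - 357)/(4 + 115) = ((⅓)*(-9)*23 - 357)/119 = (-69 - 357)*(1/119) = -426*1/119 = -426/119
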